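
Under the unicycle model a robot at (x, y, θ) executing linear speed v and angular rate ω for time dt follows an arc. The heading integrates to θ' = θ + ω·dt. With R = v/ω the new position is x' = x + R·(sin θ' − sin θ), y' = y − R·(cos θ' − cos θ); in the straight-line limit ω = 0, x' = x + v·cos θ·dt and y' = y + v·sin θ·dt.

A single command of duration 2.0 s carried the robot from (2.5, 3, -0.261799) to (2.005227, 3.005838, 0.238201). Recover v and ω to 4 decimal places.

Δθ = 0.238201 − -0.261799 = 0.500000
ω = Δθ/dt = 0.500000/2.0 = 0.2500
R = Δx/(sin θ' − sin θ) = -1.0000
v = R·ω = -1.0000·0.2500 = -0.2500

v = -0.2500, ω = 0.2500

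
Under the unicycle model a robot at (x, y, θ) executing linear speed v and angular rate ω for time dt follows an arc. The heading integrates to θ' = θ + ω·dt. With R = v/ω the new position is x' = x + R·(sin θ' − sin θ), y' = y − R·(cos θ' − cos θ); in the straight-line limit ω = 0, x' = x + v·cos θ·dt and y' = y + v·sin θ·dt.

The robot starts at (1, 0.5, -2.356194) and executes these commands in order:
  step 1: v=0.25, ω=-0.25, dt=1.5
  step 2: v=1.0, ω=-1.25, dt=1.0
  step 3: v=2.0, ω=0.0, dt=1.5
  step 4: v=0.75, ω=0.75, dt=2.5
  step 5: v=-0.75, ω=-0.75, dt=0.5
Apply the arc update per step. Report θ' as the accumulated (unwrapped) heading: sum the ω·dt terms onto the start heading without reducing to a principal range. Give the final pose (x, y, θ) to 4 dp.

step 1: θ'=-2.7312 (R=-1.0000) → pose (0.6919, 0.2901, -2.7312)
step 2: θ'=-3.9812 (R=-0.8000) → pose (-0.2228, 0.4895, -3.9812)
step 3: θ'=-3.9812 (straight) → pose (-2.2261, 2.7226, -3.9812)
step 4: θ'=-2.1062 (R=1.0000) → pose (-3.8305, 2.5651, -2.1062)
step 5: θ'=-2.4812 (R=1.0000) → pose (-3.5839, 2.8446, -2.4812)

(-3.5839, 2.8446, -2.4812)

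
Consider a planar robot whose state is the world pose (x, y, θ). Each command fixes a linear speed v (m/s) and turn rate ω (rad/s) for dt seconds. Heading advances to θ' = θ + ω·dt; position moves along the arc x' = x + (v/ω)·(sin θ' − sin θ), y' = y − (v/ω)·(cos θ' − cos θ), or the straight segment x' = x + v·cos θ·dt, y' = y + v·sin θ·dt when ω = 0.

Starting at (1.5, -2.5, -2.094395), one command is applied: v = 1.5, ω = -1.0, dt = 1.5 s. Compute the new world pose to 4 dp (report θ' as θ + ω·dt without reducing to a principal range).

θ' = -2.0944 + -1.0·1.5 = -3.5944
R = v/ω = 1.5/-1.0 = -1.5000
x' = 1.5 + -1.5000·(sin -3.5944 − sin -2.0944) = -0.4553
y' = -2.5 − -1.5000·(cos -3.5944 − cos -2.0944) = -3.0988

(-0.4553, -3.0988, -3.5944)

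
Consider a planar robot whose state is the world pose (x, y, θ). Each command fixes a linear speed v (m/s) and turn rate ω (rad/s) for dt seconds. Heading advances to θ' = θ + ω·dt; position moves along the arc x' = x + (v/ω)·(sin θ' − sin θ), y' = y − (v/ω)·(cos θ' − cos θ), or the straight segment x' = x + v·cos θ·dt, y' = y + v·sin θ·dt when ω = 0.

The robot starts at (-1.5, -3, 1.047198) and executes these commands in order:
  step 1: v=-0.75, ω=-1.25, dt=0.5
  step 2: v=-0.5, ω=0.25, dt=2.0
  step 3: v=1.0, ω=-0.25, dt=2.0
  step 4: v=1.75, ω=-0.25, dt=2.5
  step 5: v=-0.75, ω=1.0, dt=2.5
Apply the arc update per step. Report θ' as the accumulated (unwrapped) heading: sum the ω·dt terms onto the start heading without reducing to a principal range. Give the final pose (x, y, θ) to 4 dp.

step 1: θ'=0.4222 (R=0.6000) → pose (-1.7738, -3.2473, 0.4222)
step 2: θ'=0.9222 (R=-2.0000) → pose (-2.5481, -3.8636, 0.9222)
step 3: θ'=0.4222 (R=-4.0000) → pose (-0.9994, -2.6311, 0.4222)
step 4: θ'=-0.2028 (R=-7.0000) → pose (3.2788, -2.1599, -0.2028)
step 5: θ'=2.2972 (R=-0.7500) → pose (2.5671, -3.3926, 2.2972)

(2.5671, -3.3926, 2.2972)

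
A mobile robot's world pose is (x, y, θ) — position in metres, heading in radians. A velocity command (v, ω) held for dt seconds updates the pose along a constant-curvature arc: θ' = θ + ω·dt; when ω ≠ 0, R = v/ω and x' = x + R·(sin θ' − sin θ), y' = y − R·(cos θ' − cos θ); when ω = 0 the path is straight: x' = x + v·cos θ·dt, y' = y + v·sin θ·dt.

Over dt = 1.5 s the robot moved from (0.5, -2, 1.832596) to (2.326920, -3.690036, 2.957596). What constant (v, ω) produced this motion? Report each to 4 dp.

Δθ = 2.957596 − 1.832596 = 1.125000
ω = Δθ/dt = 1.125000/1.5 = 0.7500
R = Δx/(sin θ' − sin θ) = -2.3333
v = R·ω = -2.3333·0.7500 = -1.7500

v = -1.7500, ω = 0.7500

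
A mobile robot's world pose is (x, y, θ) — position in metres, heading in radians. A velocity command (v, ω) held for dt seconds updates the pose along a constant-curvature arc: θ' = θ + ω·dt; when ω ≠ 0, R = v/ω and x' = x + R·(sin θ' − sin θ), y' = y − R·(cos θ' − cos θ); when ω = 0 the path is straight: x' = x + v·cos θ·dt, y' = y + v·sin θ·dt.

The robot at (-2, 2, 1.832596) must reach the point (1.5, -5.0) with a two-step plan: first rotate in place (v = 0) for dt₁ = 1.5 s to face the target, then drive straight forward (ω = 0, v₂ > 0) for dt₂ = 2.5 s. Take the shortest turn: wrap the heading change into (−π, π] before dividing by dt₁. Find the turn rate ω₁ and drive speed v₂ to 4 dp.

ω₁ = -1.9598, v₂ = 3.1305

heading to target = atan2(-5−2, 1.5−-2) = -1.1071
Δθ = wrap(-1.1071 − 1.8326) = -2.9397; ω₁ = Δθ/dt₁ = -1.9598
distance = √((1.5−-2)² + (-5−2)²) = 7.8262; v₂ = distance/dt₂ = 3.1305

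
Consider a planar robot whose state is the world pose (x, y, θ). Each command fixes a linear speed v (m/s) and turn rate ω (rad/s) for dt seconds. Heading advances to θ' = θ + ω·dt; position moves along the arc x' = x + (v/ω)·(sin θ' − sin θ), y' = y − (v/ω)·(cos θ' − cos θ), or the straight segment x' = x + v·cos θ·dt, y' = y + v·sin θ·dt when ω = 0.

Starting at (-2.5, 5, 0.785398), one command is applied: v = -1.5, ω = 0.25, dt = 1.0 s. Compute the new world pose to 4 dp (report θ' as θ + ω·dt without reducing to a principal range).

(-3.4178, 3.8185, 1.0354)

θ' = 0.7854 + 0.25·1.0 = 1.0354
R = v/ω = -1.5/0.25 = -6.0000
x' = -2.5 + -6.0000·(sin 1.0354 − sin 0.7854) = -3.4178
y' = 5 − -6.0000·(cos 1.0354 − cos 0.7854) = 3.8185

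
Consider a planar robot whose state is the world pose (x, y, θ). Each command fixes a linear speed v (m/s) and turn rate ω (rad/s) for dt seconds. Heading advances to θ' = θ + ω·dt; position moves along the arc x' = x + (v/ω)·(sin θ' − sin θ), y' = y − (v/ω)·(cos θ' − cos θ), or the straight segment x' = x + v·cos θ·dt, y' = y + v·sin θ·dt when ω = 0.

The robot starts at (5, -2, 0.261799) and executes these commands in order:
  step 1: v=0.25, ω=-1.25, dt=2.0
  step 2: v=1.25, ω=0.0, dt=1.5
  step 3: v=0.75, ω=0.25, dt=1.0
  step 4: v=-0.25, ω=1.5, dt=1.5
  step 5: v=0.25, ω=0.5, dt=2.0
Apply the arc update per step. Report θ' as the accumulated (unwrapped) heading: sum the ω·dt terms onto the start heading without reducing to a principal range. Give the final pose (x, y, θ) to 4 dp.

step 1: θ'=-2.2382 (R=-0.2000) → pose (5.2088, -2.3170, -2.2382)
step 2: θ'=-2.2382 (straight) → pose (4.0483, -3.7897, -2.2382)
step 3: θ'=-1.9882 (R=3.0000) → pose (3.6622, -4.4303, -1.9882)
step 4: θ'=0.2618 (R=-0.1667) → pose (3.4667, -4.2018, 0.2618)
step 5: θ'=1.2618 (R=0.5000) → pose (3.8136, -3.8709, 1.2618)

(3.8136, -3.8709, 1.2618)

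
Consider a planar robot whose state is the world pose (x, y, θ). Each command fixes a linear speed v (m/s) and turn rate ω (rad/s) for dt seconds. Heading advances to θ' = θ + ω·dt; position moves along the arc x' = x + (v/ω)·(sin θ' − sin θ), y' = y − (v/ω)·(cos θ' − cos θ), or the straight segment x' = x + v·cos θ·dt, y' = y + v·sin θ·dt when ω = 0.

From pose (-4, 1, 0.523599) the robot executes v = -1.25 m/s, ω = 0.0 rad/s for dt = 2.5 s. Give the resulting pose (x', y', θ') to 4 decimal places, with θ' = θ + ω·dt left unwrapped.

θ' = 0.5236 + 0.0·2.5 = 0.5236
ω = 0 → straight: x' = -4 + -1.25·cos(0.5236)·2.5 = -6.7063
y' = 1 + -1.25·sin(0.5236)·2.5 = -0.5625

(-6.7063, -0.5625, 0.5236)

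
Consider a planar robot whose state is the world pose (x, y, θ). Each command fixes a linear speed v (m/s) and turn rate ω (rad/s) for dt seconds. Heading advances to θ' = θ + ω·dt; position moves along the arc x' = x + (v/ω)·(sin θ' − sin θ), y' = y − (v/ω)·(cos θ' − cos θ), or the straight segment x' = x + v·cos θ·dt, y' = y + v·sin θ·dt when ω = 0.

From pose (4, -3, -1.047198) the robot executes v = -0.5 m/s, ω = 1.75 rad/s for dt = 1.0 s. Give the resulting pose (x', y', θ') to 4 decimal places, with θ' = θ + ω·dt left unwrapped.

θ' = -1.0472 + 1.75·1.0 = 0.7028
R = v/ω = -0.5/1.75 = -0.2857
x' = 4 + -0.2857·(sin 0.7028 − sin -1.0472) = 3.5679
y' = -3 − -0.2857·(cos 0.7028 − cos -1.0472) = -2.9248

(3.5679, -2.9248, 0.7028)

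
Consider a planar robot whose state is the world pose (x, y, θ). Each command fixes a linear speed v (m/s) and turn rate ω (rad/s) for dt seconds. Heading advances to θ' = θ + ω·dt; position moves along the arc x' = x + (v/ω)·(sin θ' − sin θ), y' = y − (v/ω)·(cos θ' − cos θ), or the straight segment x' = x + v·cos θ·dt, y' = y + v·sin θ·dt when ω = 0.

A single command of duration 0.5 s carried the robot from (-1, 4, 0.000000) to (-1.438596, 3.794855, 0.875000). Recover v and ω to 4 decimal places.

v = -1.0000, ω = 1.7500

Δθ = 0.875000 − 0.000000 = 0.875000
ω = Δθ/dt = 0.875000/0.5 = 1.7500
R = Δx/(sin θ' − sin θ) = -0.5714
v = R·ω = -0.5714·1.7500 = -1.0000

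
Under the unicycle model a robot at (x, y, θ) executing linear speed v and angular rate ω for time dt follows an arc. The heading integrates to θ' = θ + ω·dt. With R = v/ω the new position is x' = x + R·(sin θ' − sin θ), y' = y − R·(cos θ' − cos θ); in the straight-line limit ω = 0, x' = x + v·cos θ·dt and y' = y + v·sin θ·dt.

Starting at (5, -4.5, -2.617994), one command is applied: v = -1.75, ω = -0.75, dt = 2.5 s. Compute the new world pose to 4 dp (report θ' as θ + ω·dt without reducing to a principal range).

(8.4441, -6.0129, -4.4930)

θ' = -2.6180 + -0.75·2.5 = -4.4930
R = v/ω = -1.75/-0.75 = 2.3333
x' = 5 + 2.3333·(sin -4.4930 − sin -2.6180) = 8.4441
y' = -4.5 − 2.3333·(cos -4.4930 − cos -2.6180) = -6.0129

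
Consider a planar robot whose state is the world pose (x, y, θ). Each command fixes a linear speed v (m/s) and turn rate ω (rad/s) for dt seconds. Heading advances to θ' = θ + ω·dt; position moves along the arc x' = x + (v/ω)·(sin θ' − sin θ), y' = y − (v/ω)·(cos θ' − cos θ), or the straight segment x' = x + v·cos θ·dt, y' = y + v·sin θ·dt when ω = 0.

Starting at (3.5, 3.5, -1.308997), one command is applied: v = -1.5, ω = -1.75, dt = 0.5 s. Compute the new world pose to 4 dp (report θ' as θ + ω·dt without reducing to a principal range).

θ' = -1.3090 + -1.75·0.5 = -2.1840
R = v/ω = -1.5/-1.75 = 0.8571
x' = 3.5 + 0.8571·(sin -2.1840 − sin -1.3090) = 3.6270
y' = 3.5 − 0.8571·(cos -2.1840 − cos -1.3090) = 4.2151

(3.6270, 4.2151, -2.1840)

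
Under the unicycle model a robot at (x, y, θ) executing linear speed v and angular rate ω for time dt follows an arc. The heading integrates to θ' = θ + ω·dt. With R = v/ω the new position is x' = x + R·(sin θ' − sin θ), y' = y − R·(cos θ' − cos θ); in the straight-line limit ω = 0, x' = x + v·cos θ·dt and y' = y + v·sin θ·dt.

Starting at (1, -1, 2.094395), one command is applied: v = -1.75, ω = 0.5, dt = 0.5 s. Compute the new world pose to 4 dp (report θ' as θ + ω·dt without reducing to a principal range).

(1.5272, -1.6955, 2.3444)

θ' = 2.0944 + 0.5·0.5 = 2.3444
R = v/ω = -1.75/0.5 = -3.5000
x' = 1 + -3.5000·(sin 2.3444 − sin 2.0944) = 1.5272
y' = -1 − -3.5000·(cos 2.3444 − cos 2.0944) = -1.6955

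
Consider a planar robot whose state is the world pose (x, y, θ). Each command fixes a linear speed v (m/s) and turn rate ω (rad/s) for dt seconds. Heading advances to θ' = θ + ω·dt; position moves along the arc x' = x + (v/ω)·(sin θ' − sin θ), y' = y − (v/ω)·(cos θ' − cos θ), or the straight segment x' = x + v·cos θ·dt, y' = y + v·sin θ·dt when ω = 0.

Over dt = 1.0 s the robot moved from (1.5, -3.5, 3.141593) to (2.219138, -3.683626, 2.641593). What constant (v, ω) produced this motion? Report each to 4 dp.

v = -0.7500, ω = -0.5000

Δθ = 2.641593 − 3.141593 = -0.500000
ω = Δθ/dt = -0.500000/1.0 = -0.5000
R = Δx/(sin θ' − sin θ) = 1.5000
v = R·ω = 1.5000·-0.5000 = -0.7500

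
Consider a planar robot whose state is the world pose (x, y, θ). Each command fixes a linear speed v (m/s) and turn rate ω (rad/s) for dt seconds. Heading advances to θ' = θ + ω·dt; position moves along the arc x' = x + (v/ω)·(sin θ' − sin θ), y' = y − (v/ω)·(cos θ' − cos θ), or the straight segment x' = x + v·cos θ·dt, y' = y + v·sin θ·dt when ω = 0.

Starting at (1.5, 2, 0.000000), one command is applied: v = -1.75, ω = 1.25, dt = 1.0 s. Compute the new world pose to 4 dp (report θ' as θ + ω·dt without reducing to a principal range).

θ' = 0.0000 + 1.25·1.0 = 1.2500
R = v/ω = -1.75/1.25 = -1.4000
x' = 1.5 + -1.4000·(sin 1.2500 − sin 0.0000) = 0.1714
y' = 2 − -1.4000·(cos 1.2500 − cos 0.0000) = 1.0415

(0.1714, 1.0415, 1.2500)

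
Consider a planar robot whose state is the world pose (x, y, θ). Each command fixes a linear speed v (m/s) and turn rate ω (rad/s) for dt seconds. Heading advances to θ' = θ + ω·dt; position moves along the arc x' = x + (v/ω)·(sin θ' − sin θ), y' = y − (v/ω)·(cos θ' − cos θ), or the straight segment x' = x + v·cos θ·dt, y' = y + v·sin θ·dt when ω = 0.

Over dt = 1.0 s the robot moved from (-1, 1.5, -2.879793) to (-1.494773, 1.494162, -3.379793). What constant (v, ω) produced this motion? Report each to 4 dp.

v = 0.5000, ω = -0.5000

Δθ = -3.379793 − -2.879793 = -0.500000
ω = Δθ/dt = -0.500000/1.0 = -0.5000
R = Δx/(sin θ' − sin θ) = -1.0000
v = R·ω = -1.0000·-0.5000 = 0.5000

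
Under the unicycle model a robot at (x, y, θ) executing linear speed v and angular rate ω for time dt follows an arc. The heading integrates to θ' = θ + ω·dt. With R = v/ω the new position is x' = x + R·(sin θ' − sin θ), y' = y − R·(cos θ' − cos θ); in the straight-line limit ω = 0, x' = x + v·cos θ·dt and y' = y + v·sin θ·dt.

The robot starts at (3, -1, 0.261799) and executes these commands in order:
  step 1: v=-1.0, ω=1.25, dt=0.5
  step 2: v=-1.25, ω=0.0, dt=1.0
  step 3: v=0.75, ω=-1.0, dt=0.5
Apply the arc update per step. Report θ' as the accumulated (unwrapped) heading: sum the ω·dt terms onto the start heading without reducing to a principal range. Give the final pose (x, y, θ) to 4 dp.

step 1: θ'=0.8868 (R=-0.8000) → pose (2.5870, -1.2672, 0.8868)
step 2: θ'=0.8868 (straight) → pose (1.7971, -2.2360, 0.8868)
step 3: θ'=0.3868 (R=-0.7500) → pose (2.0955, -2.0154, 0.3868)

(2.0955, -2.0154, 0.3868)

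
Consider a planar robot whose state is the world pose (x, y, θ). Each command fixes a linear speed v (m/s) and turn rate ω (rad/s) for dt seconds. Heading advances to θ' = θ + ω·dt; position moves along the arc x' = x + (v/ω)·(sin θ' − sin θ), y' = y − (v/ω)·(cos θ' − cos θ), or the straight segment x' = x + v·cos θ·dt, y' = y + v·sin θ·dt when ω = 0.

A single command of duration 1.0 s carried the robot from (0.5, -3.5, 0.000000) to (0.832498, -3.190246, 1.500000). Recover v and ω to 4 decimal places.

v = 0.5000, ω = 1.5000

Δθ = 1.500000 − 0.000000 = 1.500000
ω = Δθ/dt = 1.500000/1.0 = 1.5000
R = Δx/(sin θ' − sin θ) = 0.3333
v = R·ω = 0.3333·1.5000 = 0.5000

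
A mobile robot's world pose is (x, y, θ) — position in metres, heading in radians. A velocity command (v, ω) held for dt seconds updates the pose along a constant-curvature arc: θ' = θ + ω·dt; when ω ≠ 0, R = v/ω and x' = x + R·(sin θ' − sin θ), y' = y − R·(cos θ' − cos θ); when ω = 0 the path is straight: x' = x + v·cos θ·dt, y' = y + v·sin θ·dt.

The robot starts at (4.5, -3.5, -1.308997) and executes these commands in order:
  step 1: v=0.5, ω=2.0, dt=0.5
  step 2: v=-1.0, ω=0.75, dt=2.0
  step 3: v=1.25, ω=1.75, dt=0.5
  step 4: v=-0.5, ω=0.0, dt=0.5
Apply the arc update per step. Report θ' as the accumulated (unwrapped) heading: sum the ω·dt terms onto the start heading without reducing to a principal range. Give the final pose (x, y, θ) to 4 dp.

step 1: θ'=-0.3090 (R=0.2500) → pose (4.6655, -3.6735, -0.3090)
step 2: θ'=1.1910 (R=-1.3333) → pose (3.0217, -4.4493, 1.1910)
step 3: θ'=2.0660 (R=0.7143) → pose (2.9868, -3.8451, 2.0660)
step 4: θ'=2.0660 (straight) → pose (3.1056, -4.0651, 2.0660)

(3.1056, -4.0651, 2.0660)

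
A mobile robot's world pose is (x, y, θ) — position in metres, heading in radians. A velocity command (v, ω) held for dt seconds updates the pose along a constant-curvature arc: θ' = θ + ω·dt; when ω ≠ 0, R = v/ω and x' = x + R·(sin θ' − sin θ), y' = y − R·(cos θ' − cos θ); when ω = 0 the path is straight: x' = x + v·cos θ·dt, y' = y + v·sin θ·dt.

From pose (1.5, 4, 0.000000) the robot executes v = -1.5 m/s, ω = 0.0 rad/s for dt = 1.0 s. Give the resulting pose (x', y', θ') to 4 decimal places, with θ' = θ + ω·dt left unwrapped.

θ' = 0.0000 + 0.0·1.0 = 0.0000
ω = 0 → straight: x' = 1.5 + -1.5·cos(0.0000)·1.0 = 0.0000
y' = 4 + -1.5·sin(0.0000)·1.0 = 4.0000

(0.0000, 4.0000, 0.0000)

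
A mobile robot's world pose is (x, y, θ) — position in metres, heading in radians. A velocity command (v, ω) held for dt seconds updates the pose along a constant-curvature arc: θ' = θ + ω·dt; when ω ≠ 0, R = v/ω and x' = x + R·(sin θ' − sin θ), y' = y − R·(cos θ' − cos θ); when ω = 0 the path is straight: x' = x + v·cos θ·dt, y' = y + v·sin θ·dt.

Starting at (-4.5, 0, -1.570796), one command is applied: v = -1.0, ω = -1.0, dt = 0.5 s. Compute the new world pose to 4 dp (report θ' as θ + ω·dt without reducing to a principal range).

(-4.3776, 0.4794, -2.0708)

θ' = -1.5708 + -1.0·0.5 = -2.0708
R = v/ω = -1.0/-1.0 = 1.0000
x' = -4.5 + 1.0000·(sin -2.0708 − sin -1.5708) = -4.3776
y' = 0 − 1.0000·(cos -2.0708 − cos -1.5708) = 0.4794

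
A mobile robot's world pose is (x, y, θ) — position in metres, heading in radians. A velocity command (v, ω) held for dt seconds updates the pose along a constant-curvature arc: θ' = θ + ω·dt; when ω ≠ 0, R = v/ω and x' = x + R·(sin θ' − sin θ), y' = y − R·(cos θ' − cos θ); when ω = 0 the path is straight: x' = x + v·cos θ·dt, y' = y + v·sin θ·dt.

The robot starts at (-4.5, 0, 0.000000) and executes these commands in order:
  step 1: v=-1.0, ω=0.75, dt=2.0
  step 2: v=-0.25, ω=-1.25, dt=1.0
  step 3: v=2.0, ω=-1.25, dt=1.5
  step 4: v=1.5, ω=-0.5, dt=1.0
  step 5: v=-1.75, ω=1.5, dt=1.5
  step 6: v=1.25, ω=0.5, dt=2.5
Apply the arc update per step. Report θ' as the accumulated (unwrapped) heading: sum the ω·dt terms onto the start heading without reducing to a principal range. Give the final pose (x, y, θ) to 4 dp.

(-3.4281, -0.7062, 1.3750)

step 1: θ'=1.5000 (R=-1.3333) → pose (-5.8300, -1.2390, 1.5000)
step 2: θ'=0.2500 (R=0.2000) → pose (-5.9800, -1.4187, 0.2500)
step 3: θ'=-1.6250 (R=-1.6000) → pose (-3.9865, -3.0556, -1.6250)
step 4: θ'=-2.1250 (R=-3.0000) → pose (-4.4311, -4.4719, -2.1250)
step 5: θ'=0.1250 (R=-1.1667) → pose (-5.5686, -2.7003, 0.1250)
step 6: θ'=1.3750 (R=2.5000) → pose (-3.4281, -0.7062, 1.3750)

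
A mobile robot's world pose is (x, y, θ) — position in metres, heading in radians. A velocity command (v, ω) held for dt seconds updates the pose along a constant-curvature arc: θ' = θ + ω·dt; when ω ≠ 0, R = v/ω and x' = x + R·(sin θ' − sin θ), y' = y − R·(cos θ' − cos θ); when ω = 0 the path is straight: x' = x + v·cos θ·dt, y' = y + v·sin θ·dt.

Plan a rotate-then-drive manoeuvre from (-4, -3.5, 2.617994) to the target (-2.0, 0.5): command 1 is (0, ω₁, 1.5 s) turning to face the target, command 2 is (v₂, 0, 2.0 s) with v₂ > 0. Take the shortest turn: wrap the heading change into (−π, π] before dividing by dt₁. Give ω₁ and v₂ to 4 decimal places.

ω₁ = -1.0072, v₂ = 2.2361

heading to target = atan2(0.5−-3.5, -2−-4) = 1.1071
Δθ = wrap(1.1071 − 2.6180) = -1.5108; ω₁ = Δθ/dt₁ = -1.0072
distance = √((-2−-4)² + (0.5−-3.5)²) = 4.4721; v₂ = distance/dt₂ = 2.2361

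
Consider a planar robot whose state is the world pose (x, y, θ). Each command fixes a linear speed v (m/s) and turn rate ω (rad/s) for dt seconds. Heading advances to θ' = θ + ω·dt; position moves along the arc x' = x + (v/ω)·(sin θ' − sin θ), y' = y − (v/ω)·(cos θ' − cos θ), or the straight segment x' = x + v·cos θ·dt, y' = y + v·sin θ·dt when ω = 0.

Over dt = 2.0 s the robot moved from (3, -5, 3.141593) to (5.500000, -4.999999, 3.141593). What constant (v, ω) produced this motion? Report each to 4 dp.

Δθ = 3.141593 − 3.141593 = 0.000000
ω = Δθ/dt = 0.000000/2.0 = 0.0000
ω = 0 → v = (Δx·cos θ + Δy·sin θ)/dt = -1.2500

v = -1.2500, ω = 0.0000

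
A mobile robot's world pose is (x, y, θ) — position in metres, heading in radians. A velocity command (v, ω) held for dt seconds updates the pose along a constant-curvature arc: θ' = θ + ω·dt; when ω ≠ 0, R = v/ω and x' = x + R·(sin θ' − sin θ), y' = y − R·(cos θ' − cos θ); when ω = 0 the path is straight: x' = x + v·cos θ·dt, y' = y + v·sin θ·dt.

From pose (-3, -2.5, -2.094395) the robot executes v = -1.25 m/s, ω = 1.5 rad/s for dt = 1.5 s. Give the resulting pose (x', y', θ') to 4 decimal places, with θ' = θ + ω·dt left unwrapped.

θ' = -2.0944 + 1.5·1.5 = 0.1556
R = v/ω = -1.25/1.5 = -0.8333
x' = -3 + -0.8333·(sin 0.1556 − sin -2.0944) = -3.8508
y' = -2.5 − -0.8333·(cos 0.1556 − cos -2.0944) = -1.2601

(-3.8508, -1.2601, 0.1556)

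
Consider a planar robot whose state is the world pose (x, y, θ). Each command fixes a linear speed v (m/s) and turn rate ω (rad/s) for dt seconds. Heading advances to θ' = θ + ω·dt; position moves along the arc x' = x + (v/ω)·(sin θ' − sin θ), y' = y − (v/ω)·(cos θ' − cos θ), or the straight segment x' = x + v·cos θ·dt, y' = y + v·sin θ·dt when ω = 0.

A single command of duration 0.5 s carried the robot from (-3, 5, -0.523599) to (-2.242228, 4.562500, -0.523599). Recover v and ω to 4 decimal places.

v = 1.7500, ω = 0.0000

Δθ = -0.523599 − -0.523599 = 0.000000
ω = Δθ/dt = 0.000000/0.5 = 0.0000
ω = 0 → v = (Δx·cos θ + Δy·sin θ)/dt = 1.7500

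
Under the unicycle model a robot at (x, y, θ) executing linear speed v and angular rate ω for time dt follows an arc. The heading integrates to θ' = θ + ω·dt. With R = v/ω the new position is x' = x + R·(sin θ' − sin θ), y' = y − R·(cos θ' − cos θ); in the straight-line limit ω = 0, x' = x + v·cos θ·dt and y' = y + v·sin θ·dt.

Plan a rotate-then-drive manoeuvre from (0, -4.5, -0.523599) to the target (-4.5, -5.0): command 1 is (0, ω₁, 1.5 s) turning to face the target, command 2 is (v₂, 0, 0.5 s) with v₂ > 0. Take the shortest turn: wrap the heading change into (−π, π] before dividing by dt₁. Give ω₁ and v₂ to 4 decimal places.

heading to target = atan2(-5−-4.5, -4.5−0) = -3.0309
Δθ = wrap(-3.0309 − -0.5236) = -2.5073; ω₁ = Δθ/dt₁ = -1.6716
distance = √((-4.5−0)² + (-5−-4.5)²) = 4.5277; v₂ = distance/dt₂ = 9.0554

ω₁ = -1.6716, v₂ = 9.0554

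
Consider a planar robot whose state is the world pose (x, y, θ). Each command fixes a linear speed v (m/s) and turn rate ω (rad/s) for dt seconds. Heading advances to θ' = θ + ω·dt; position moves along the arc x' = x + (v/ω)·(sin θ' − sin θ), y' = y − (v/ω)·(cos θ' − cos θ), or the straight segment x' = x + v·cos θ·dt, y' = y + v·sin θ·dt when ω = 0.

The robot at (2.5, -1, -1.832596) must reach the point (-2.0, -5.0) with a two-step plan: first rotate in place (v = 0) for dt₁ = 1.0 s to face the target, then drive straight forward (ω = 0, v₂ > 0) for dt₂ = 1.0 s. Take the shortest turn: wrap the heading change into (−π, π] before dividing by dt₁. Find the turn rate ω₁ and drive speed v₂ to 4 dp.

heading to target = atan2(-5−-1, -2−2.5) = -2.4150
Δθ = wrap(-2.4150 − -1.8326) = -0.5824; ω₁ = Δθ/dt₁ = -0.5824
distance = √((-2−2.5)² + (-5−-1)²) = 6.0208; v₂ = distance/dt₂ = 6.0208

ω₁ = -0.5824, v₂ = 6.0208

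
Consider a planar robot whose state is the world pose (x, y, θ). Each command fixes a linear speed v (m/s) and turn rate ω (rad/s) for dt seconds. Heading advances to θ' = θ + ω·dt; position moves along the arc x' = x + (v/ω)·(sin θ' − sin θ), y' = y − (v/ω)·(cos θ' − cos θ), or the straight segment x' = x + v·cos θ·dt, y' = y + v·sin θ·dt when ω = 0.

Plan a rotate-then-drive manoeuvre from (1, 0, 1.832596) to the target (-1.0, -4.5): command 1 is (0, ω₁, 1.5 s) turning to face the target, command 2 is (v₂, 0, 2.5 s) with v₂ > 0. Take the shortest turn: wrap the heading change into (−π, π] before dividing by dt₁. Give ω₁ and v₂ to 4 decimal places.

ω₁ = 1.6410, v₂ = 1.9698

heading to target = atan2(-4.5−0, -1−1) = -1.9890
Δθ = wrap(-1.9890 − 1.8326) = 2.4616; ω₁ = Δθ/dt₁ = 1.6410
distance = √((-1−1)² + (-4.5−0)²) = 4.9244; v₂ = distance/dt₂ = 1.9698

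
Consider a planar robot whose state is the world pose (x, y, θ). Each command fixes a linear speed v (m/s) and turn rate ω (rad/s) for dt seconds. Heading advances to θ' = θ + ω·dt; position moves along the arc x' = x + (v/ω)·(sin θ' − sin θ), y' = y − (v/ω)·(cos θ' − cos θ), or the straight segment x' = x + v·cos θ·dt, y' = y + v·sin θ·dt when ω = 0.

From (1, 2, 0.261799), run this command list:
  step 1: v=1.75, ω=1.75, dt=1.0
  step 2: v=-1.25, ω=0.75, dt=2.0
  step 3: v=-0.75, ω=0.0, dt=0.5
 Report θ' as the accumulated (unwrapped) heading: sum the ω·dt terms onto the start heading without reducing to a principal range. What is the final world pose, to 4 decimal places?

step 1: θ'=2.0118 (R=1.0000) → pose (1.6455, 3.3928, 2.0118)
step 2: θ'=3.5118 (R=-1.6667) → pose (3.7557, 2.5504, 3.5118)
step 3: θ'=3.5118 (straight) → pose (4.1053, 2.6861, 3.5118)

(4.1053, 2.6861, 3.5118)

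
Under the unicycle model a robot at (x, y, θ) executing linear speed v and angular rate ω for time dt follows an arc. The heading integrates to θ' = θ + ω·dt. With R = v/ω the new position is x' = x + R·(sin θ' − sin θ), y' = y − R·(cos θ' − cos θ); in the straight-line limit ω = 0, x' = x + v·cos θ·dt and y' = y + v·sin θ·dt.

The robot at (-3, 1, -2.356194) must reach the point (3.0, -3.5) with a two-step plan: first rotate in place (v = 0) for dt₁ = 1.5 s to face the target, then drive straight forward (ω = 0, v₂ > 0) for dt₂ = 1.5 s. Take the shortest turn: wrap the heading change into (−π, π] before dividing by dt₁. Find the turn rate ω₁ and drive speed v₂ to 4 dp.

ω₁ = 1.1418, v₂ = 5.0000

heading to target = atan2(-3.5−1, 3−-3) = -0.6435
Δθ = wrap(-0.6435 − -2.3562) = 1.7127; ω₁ = Δθ/dt₁ = 1.1418
distance = √((3−-3)² + (-3.5−1)²) = 7.5000; v₂ = distance/dt₂ = 5.0000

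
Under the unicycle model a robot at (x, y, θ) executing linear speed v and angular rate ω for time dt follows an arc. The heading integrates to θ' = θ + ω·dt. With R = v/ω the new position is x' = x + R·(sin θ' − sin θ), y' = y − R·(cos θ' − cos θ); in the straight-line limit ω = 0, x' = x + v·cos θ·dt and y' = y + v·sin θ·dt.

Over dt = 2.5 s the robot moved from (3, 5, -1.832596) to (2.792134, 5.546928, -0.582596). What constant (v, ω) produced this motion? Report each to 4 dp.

Δθ = -0.582596 − -1.832596 = 1.250000
ω = Δθ/dt = 1.250000/2.5 = 0.5000
R = −Δy/(cos θ' − cos θ) = -0.5000
v = R·ω = -0.5000·0.5000 = -0.2500

v = -0.2500, ω = 0.5000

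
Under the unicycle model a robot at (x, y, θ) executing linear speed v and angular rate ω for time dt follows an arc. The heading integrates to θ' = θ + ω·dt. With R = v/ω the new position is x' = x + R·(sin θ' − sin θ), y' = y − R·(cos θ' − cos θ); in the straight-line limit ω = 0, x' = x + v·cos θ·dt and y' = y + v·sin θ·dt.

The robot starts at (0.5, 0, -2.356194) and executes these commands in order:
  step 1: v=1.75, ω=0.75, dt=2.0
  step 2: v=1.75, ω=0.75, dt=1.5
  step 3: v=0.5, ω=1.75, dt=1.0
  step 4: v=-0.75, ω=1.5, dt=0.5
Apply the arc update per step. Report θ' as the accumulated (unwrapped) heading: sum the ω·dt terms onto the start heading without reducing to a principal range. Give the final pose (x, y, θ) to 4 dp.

(3.2198, -3.7493, 2.7688)

step 1: θ'=-0.8562 (R=2.3333) → pose (0.3874, -3.1790, -0.8562)
step 2: θ'=0.2688 (R=2.3333) → pose (2.7696, -3.8995, 0.2688)
step 3: θ'=2.0188 (R=0.2857) → pose (2.9512, -3.5002, 2.0188)
step 4: θ'=2.7688 (R=-0.5000) → pose (3.2198, -3.7493, 2.7688)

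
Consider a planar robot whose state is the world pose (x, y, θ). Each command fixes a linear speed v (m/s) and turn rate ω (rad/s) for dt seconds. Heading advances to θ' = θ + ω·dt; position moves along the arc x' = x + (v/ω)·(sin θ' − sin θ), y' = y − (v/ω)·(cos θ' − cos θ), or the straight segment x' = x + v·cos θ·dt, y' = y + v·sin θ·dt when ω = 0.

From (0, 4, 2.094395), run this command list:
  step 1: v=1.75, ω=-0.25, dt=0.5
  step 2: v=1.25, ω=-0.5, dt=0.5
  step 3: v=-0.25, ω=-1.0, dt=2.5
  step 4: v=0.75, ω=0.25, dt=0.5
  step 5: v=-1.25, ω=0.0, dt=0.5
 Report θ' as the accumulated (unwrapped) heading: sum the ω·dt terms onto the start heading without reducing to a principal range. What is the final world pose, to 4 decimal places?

step 1: θ'=1.9694 (R=-7.0000) → pose (-0.3891, 4.7831, 1.9694)
step 2: θ'=1.7194 (R=-2.5000) → pose (-0.5575, 5.3833, 1.7194)
step 3: θ'=-0.7806 (R=0.2500) → pose (-0.9807, 5.1687, -0.7806)
step 4: θ'=-0.6556 (R=3.0000) → pose (-0.6985, 4.9221, -0.6556)
step 5: θ'=-0.6556 (straight) → pose (-1.1939, 5.3031, -0.6556)

(-1.1939, 5.3031, -0.6556)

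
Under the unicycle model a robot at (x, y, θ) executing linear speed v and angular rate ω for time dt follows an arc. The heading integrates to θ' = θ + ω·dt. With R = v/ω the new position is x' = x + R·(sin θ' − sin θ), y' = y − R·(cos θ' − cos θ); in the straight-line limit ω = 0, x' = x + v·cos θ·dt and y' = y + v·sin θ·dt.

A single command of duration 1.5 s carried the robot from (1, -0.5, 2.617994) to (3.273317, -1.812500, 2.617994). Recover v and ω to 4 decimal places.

Δθ = 2.617994 − 2.617994 = 0.000000
ω = Δθ/dt = 0.000000/1.5 = 0.0000
ω = 0 → v = (Δx·cos θ + Δy·sin θ)/dt = -1.7500

v = -1.7500, ω = 0.0000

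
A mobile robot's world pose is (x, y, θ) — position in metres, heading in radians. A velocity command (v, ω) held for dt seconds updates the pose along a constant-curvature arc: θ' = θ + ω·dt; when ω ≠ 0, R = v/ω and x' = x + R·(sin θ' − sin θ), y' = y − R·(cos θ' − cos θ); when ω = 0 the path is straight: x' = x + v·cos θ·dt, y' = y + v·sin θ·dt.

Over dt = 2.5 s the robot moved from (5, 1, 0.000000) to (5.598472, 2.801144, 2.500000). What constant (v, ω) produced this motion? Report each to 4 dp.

Δθ = 2.500000 − 0.000000 = 2.500000
ω = Δθ/dt = 2.500000/2.5 = 1.0000
R = −Δy/(cos θ' − cos θ) = 1.0000
v = R·ω = 1.0000·1.0000 = 1.0000

v = 1.0000, ω = 1.0000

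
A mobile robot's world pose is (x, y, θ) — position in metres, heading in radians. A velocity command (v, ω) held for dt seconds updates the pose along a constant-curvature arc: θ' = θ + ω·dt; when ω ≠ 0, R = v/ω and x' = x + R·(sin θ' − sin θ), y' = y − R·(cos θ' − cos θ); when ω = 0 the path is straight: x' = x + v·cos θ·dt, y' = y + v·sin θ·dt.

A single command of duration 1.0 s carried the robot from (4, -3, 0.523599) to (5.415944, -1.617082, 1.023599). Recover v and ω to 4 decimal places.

Δθ = 1.023599 − 0.523599 = 0.500000
ω = Δθ/dt = 0.500000/1.0 = 0.5000
R = Δx/(sin θ' − sin θ) = 4.0000
v = R·ω = 4.0000·0.5000 = 2.0000

v = 2.0000, ω = 0.5000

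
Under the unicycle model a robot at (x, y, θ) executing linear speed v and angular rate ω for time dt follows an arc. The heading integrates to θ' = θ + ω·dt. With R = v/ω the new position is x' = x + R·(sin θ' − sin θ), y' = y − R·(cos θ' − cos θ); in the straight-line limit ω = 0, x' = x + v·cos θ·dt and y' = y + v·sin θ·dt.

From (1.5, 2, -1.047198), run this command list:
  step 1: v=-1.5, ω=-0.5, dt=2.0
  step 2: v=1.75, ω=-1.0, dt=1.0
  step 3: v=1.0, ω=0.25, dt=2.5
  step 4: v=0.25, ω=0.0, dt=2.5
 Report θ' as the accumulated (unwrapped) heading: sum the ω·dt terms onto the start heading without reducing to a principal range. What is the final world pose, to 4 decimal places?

(-2.6869, 2.5509, -2.4222)

step 1: θ'=-2.0472 (R=3.0000) → pose (1.4321, 4.8758, -2.0472)
step 2: θ'=-3.0472 (R=-1.7500) → pose (0.0419, 3.9361, -3.0472)
step 3: θ'=-2.4222 (R=4.0000) → pose (-2.2168, 2.9627, -2.4222)
step 4: θ'=-2.4222 (straight) → pose (-2.6869, 2.5509, -2.4222)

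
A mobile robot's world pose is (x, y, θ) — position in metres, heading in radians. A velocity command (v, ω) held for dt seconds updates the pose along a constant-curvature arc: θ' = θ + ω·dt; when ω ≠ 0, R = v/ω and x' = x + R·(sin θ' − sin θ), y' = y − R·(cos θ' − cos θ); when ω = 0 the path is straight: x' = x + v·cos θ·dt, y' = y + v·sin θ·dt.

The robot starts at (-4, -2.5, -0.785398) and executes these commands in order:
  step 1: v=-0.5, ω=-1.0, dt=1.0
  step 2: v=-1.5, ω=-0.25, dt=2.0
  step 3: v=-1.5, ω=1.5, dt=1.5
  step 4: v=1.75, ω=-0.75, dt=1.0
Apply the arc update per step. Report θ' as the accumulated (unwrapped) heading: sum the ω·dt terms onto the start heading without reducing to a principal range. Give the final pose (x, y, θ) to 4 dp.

step 1: θ'=-1.7854 (R=0.5000) → pose (-4.1350, -2.0400, -1.7854)
step 2: θ'=-2.2854 (R=6.0000) → pose (-2.8047, 0.6142, -2.2854)
step 3: θ'=-0.0354 (R=-1.0000) → pose (-3.5247, 2.2689, -0.0354)
step 4: θ'=-0.7854 (R=-2.3333) → pose (-1.9574, 1.5869, -0.7854)

(-1.9574, 1.5869, -0.7854)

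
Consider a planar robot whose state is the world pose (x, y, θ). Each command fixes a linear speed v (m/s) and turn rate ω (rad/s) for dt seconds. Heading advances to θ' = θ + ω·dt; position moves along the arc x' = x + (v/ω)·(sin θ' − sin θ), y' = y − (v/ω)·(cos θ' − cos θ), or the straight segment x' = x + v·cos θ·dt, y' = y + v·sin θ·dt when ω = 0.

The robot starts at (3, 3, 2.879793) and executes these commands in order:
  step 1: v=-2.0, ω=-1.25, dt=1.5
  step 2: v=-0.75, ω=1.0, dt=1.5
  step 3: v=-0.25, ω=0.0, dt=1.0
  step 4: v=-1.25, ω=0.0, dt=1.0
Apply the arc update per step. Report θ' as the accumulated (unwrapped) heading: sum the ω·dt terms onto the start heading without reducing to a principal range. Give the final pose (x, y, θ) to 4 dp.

(5.3294, -1.3006, 2.5048)

step 1: θ'=1.0048 (R=1.6000) → pose (3.9364, 0.5965, 1.0048)
step 2: θ'=2.5048 (R=-0.7500) → pose (4.1234, -0.4087, 2.5048)
step 3: θ'=2.5048 (straight) → pose (4.3244, -0.5574, 2.5048)
step 4: θ'=2.5048 (straight) → pose (5.3294, -1.3006, 2.5048)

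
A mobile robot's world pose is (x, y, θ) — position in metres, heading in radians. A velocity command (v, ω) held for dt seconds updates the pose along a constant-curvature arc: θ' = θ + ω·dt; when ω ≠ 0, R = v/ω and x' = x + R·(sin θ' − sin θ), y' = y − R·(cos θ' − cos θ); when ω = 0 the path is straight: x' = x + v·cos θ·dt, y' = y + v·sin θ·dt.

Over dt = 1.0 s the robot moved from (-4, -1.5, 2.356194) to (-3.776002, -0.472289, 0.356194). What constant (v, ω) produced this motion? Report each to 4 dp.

Δθ = 0.356194 − 2.356194 = -2.000000
ω = Δθ/dt = -2.000000/1.0 = -2.0000
R = −Δy/(cos θ' − cos θ) = -0.6250
v = R·ω = -0.6250·-2.0000 = 1.2500

v = 1.2500, ω = -2.0000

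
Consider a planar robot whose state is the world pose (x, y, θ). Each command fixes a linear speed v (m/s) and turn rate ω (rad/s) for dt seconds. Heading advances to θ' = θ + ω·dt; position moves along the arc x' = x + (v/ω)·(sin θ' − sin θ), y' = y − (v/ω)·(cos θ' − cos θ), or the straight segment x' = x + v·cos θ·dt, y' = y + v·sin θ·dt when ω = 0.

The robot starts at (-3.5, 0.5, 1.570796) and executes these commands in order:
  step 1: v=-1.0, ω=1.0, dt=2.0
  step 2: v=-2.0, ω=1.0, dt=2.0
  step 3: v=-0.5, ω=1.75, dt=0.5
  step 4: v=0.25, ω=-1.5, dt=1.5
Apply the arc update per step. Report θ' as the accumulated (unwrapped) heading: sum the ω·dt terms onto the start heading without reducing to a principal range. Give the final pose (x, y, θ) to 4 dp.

step 1: θ'=3.5708 (R=-1.0000) → pose (-2.0839, -0.4093, 3.5708)
step 2: θ'=5.5708 (R=-2.0000) → pose (-1.6089, 2.9229, 5.5708)
step 3: θ'=6.4458 (R=-0.2857) → pose (-1.8419, 2.9886, 6.4458)
step 4: θ'=4.1958 (R=-0.1667) → pose (-1.6700, 2.7418, 4.1958)

(-1.6700, 2.7418, 4.1958)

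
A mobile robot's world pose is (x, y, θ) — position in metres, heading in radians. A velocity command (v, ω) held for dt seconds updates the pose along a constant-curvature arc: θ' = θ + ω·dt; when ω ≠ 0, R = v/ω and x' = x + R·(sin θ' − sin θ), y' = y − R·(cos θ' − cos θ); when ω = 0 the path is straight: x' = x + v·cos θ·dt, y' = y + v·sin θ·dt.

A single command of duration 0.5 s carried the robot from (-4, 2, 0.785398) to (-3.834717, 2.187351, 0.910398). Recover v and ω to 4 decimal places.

v = 0.5000, ω = 0.2500

Δθ = 0.910398 − 0.785398 = 0.125000
ω = Δθ/dt = 0.125000/0.5 = 0.2500
R = −Δy/(cos θ' − cos θ) = 2.0000
v = R·ω = 2.0000·0.2500 = 0.5000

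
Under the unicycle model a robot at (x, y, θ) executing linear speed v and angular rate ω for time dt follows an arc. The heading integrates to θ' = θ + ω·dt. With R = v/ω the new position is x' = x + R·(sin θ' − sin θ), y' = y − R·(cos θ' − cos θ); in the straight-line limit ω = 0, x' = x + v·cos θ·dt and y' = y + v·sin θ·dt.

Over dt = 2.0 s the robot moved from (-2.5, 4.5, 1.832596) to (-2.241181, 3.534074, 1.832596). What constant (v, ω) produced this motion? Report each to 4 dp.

Δθ = 1.832596 − 1.832596 = 0.000000
ω = Δθ/dt = 0.000000/2.0 = 0.0000
ω = 0 → v = (Δx·cos θ + Δy·sin θ)/dt = -0.5000

v = -0.5000, ω = 0.0000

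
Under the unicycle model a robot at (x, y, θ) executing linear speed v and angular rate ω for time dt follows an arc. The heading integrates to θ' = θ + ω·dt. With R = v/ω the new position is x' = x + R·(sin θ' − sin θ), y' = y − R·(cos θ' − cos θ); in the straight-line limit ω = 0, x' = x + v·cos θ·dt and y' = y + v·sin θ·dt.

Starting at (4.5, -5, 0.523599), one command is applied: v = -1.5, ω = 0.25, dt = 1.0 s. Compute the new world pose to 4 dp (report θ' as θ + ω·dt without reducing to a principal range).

θ' = 0.5236 + 0.25·1.0 = 0.7736
R = v/ω = -1.5/0.25 = -6.0000
x' = 4.5 + -6.0000·(sin 0.7736 − sin 0.5236) = 3.3077
y' = -5 − -6.0000·(cos 0.7736 − cos 0.5236) = -5.9037

(3.3077, -5.9037, 0.7736)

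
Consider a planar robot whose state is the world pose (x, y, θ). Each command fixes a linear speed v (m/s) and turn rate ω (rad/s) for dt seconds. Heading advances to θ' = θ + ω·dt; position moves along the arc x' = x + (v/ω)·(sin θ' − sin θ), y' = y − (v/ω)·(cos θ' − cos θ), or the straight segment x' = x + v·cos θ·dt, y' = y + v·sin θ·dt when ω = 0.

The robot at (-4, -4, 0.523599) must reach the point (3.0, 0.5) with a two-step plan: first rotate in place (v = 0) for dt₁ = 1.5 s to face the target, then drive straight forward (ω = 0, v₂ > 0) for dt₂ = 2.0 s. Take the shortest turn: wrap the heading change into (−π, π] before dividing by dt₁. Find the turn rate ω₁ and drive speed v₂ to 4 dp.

ω₁ = 0.0318, v₂ = 4.1608

heading to target = atan2(0.5−-4, 3−-4) = 0.5713
Δθ = wrap(0.5713 − 0.5236) = 0.0477; ω₁ = Δθ/dt₁ = 0.0318
distance = √((3−-4)² + (0.5−-4)²) = 8.3217; v₂ = distance/dt₂ = 4.1608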